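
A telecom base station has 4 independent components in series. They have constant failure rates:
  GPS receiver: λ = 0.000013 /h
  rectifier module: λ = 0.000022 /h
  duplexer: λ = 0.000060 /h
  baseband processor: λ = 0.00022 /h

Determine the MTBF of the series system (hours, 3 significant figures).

Series of exponential components: λ_sys = Σ λ_i
λ_sys = 0.000013 + 0.000022 + 0.000060 + 0.00022 = 3.1500e-04 /h
MTBF = 1 / λ_sys = 3170 h

3170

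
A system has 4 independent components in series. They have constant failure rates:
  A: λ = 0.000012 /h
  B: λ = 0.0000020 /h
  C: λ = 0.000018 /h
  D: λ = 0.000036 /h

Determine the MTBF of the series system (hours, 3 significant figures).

Series of exponential components: λ_sys = Σ λ_i
λ_sys = 0.000012 + 0.0000020 + 0.000018 + 0.000036 = 6.8000e-05 /h
MTBF = 1 / λ_sys = 14700 h

14700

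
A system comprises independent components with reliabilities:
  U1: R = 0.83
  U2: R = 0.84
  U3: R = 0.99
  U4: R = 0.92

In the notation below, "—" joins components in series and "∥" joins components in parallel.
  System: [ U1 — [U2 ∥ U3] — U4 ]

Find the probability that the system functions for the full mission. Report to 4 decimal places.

0.7624

Parallel (U2 and U3): 1 − (1 − 0.840000)(1 − 0.990000) = 0.998400
Series (U1, [0.998400], and U4): 0.830000 × 0.998400 × 0.920000 = 0.7624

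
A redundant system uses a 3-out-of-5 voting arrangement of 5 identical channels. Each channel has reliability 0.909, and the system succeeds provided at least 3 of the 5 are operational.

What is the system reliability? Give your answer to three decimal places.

R = Σ_{i=3}^{5} C(5,i) p^i (1−p)^{5−i} with p = 0.909
C(5,3)·0.909^3·0.091^2 = 0.06220
C(5,4)·0.909^4·0.091^1 = 0.31065
C(5,5)·0.909^5·0.091^0 = 0.62061
Sum = 0.993

0.993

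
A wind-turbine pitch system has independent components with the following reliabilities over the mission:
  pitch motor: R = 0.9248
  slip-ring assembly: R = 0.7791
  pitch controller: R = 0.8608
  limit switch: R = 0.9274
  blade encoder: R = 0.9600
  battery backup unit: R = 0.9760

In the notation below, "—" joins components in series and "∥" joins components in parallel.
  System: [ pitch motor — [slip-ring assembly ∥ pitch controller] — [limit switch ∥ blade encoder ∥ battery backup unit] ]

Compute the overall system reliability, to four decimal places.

Parallel (slip-ring assembly and pitch controller): 1 − (1 − 0.779100)(1 − 0.860800) = 0.969251
Parallel (limit switch, blade encoder, and battery backup unit): 1 − (1 − 0.927400)(1 − 0.960000)(1 − 0.976000) = 0.999930
Series (pitch motor, [0.969251], and [0.999930]): 0.924800 × 0.969251 × 0.999930 = 0.8963

0.8963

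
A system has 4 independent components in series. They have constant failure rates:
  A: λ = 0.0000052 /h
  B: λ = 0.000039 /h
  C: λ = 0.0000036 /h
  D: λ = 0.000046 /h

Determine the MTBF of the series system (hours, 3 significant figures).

10700

Series of exponential components: λ_sys = Σ λ_i
λ_sys = 0.0000052 + 0.000039 + 0.0000036 + 0.000046 = 9.3800e-05 /h
MTBF = 1 / λ_sys = 10700 h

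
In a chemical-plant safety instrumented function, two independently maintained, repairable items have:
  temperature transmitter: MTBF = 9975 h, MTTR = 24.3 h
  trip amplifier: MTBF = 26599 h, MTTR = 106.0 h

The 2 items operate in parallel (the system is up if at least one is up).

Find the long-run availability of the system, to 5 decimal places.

0.99999

A(temperature transmitter) = MTBF/(MTBF+MTTR) = 9975/(9975+24.3) = 0.997570
A(trip amplifier) = MTBF/(MTBF+MTTR) = 26599/(26599+106.0) = 0.996031
Parallel availability: 1 − (1 − 0.997570)(1 − 0.996031) = 0.99999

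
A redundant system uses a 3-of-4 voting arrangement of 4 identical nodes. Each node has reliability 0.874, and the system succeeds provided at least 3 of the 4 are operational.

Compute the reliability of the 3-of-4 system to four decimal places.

0.9200

R = Σ_{i=3}^{4} C(4,i) p^i (1−p)^{4−i} with p = 0.874
C(4,3)·0.874^3·0.126^1 = 0.336484
C(4,4)·0.874^4·0.126^0 = 0.583507
Sum = 0.9200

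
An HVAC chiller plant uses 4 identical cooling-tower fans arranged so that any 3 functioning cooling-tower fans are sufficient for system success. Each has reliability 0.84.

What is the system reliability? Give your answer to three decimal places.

R = Σ_{i=3}^{4} C(4,i) p^i (1−p)^{4−i} with p = 0.84
C(4,3)·0.84^3·0.16^1 = 0.37933
C(4,4)·0.84^4·0.16^0 = 0.49787
Sum = 0.877

0.877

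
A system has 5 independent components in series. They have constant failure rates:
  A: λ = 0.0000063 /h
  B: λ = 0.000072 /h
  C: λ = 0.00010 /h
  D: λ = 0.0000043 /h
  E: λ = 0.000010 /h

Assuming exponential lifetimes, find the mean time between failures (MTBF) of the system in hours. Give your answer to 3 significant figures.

5190

Series of exponential components: λ_sys = Σ λ_i
λ_sys = 0.0000063 + 0.000072 + 0.00010 + 0.0000043 + 0.000010 = 1.9260e-04 /h
MTBF = 1 / λ_sys = 5190 h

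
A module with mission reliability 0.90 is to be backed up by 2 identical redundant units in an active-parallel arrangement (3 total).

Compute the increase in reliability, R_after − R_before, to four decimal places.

0.0990

R_before = 0.90
R_after = 1 − (1 − 0.90)^3 = 0.9990
ΔR = 0.9990 − 0.90 = 0.0990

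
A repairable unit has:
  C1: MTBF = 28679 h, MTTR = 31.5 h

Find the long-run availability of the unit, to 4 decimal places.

A(C1) = MTBF/(MTBF+MTTR) = 28679/(28679+31.5) = 0.9989

0.9989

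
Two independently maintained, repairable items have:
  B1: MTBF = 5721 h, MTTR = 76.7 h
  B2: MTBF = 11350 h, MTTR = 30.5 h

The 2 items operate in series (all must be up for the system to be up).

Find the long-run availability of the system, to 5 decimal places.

A(B1) = MTBF/(MTBF+MTTR) = 5721/(5721+76.7) = 0.986771
A(B2) = MTBF/(MTBF+MTTR) = 11350/(11350+30.5) = 0.997320
Series availability: 0.986771 × 0.997320 = 0.98413

0.98413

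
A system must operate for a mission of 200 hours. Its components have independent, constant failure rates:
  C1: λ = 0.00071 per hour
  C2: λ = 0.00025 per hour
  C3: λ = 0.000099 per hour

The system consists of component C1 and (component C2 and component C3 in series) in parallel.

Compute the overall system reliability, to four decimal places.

R(C1) = exp(−0.00071 × 200) = 0.867621
R(C2) = exp(−0.00025 × 200) = 0.951229
R(C3) = exp(−0.000099 × 200) = 0.980395
Series (C2 and C3): 0.951229 × 0.980395 = 0.932580
Parallel (C1 and [0.932580]): 1 − (1 − 0.867621)(1 − 0.932580) = 0.9911

0.9911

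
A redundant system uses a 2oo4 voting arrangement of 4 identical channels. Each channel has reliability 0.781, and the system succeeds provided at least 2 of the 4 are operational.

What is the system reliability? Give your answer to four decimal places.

0.9649

R = Σ_{i=2}^{4} C(4,i) p^i (1−p)^{4−i} with p = 0.781
C(4,2)·0.781^2·0.219^2 = 0.175526
C(4,3)·0.781^3·0.219^1 = 0.417308
C(4,4)·0.781^4·0.219^0 = 0.372052
Sum = 0.9649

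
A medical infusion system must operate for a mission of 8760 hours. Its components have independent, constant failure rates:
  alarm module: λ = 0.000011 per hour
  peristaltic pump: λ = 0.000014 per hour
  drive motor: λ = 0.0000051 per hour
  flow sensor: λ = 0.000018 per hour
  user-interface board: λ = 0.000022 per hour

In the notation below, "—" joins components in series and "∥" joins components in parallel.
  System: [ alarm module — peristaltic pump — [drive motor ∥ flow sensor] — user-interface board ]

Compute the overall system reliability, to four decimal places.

0.6583

R(alarm module) = exp(−0.000011 × 8760) = 0.908137
R(peristaltic pump) = exp(−0.000014 × 8760) = 0.884582
R(drive motor) = exp(−0.0000051 × 8760) = 0.956307
R(flow sensor) = exp(−0.000018 × 8760) = 0.854123
R(user-interface board) = exp(−0.000022 × 8760) = 0.824713
Parallel (drive motor and flow sensor): 1 − (1 − 0.956307)(1 − 0.854123) = 0.993626
Series (alarm module, peristaltic pump, [0.993626], and user-interface board): 0.908137 × 0.884582 × 0.993626 × 0.824713 = 0.6583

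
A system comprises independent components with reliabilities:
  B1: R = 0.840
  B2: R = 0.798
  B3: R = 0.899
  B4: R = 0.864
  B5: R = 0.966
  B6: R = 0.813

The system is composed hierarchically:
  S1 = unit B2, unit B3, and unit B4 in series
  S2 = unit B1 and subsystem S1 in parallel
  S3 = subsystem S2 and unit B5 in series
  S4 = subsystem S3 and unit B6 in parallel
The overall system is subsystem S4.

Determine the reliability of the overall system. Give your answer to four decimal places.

Series (B2, B3, and B4): 0.798000 × 0.899000 × 0.864000 = 0.619835
Parallel (B1 and [0.619835]): 1 − (1 − 0.840000)(1 − 0.619835) = 0.939174
Series ([0.939174] and B5): 0.939174 × 0.966000 = 0.907242
Parallel ([0.907242] and B6): 1 − (1 − 0.907242)(1 − 0.813000) = 0.9827

0.9827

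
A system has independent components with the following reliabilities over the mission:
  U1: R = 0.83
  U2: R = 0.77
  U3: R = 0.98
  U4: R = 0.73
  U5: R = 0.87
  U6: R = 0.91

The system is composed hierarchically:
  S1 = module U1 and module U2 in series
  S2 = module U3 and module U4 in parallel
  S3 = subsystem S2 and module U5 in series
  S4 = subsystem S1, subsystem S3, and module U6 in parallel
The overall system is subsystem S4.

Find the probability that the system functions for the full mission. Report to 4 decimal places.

Series (U1 and U2): 0.830000 × 0.770000 = 0.639100
Parallel (U3 and U4): 1 − (1 − 0.980000)(1 − 0.730000) = 0.994600
Series ([0.994600] and U5): 0.994600 × 0.870000 = 0.865302
Parallel ([0.639100], [0.865302], and U6): 1 − (1 − 0.639100)(1 − 0.865302)(1 − 0.910000) = 0.9956

0.9956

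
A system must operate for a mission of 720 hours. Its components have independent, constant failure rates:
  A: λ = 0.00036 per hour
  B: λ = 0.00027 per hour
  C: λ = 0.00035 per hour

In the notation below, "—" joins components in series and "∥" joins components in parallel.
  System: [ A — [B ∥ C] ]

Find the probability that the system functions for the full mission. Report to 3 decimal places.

0.741

R(A) = exp(−0.00036 × 720) = 0.77167
R(B) = exp(−0.00027 × 720) = 0.82333
R(C) = exp(−0.00035 × 720) = 0.77724
Parallel (B and C): 1 − (1 − 0.82333)(1 − 0.77724) = 0.96064
Series (A and [0.96064]): 0.77167 × 0.96064 = 0.741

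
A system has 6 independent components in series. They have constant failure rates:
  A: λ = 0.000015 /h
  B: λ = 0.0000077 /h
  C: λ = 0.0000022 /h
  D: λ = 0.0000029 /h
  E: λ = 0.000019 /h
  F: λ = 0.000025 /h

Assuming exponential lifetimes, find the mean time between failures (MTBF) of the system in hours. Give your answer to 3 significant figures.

Series of exponential components: λ_sys = Σ λ_i
λ_sys = 0.000015 + 0.0000077 + 0.0000022 + 0.0000029 + 0.000019 + 0.000025 = 7.1800e-05 /h
MTBF = 1 / λ_sys = 13900 h

13900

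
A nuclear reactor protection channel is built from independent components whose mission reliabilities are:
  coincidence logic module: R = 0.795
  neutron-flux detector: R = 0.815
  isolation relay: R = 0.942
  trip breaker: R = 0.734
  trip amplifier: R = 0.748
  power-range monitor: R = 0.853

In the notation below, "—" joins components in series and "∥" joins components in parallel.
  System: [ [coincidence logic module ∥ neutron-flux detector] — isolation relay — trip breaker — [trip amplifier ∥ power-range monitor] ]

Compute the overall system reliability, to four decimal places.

Parallel (coincidence logic module and neutron-flux detector): 1 − (1 − 0.795000)(1 − 0.815000) = 0.962075
Parallel (trip amplifier and power-range monitor): 1 − (1 − 0.748000)(1 − 0.853000) = 0.962956
Series ([0.962075], isolation relay, trip breaker, and [0.962956]): 0.962075 × 0.942000 × 0.734000 × 0.962956 = 0.6406

0.6406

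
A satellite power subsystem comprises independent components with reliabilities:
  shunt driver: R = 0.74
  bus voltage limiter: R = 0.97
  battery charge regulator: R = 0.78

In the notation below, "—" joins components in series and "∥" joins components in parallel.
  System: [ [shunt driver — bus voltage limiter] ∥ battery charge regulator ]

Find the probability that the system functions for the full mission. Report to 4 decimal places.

0.9379

Series (shunt driver and bus voltage limiter): 0.740000 × 0.970000 = 0.717800
Parallel ([0.717800] and battery charge regulator): 1 − (1 − 0.717800)(1 − 0.780000) = 0.9379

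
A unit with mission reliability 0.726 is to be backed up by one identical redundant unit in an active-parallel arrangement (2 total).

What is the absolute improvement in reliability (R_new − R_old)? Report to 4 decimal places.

0.1989

R_before = 0.726
R_after = 1 − (1 − 0.726)^2 = 0.9249
ΔR = 0.9249 − 0.726 = 0.1989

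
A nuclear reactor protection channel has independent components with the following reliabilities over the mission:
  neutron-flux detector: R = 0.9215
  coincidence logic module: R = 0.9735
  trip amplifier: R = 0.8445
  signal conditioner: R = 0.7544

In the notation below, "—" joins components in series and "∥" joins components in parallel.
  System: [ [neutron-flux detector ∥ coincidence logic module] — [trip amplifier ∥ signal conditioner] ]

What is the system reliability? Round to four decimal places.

0.9598

Parallel (neutron-flux detector and coincidence logic module): 1 − (1 − 0.921500)(1 − 0.973500) = 0.997920
Parallel (trip amplifier and signal conditioner): 1 − (1 − 0.844500)(1 − 0.754400) = 0.961809
Series ([0.997920] and [0.961809]): 0.997920 × 0.961809 = 0.9598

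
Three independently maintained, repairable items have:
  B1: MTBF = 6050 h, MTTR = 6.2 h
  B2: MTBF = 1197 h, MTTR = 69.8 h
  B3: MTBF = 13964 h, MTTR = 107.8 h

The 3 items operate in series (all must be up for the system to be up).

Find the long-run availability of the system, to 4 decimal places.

0.9367

A(B1) = MTBF/(MTBF+MTTR) = 6050/(6050+6.2) = 0.998976
A(B2) = MTBF/(MTBF+MTTR) = 1197/(1197+69.8) = 0.944901
A(B3) = MTBF/(MTBF+MTTR) = 13964/(13964+107.8) = 0.992339
Series availability: 0.998976 × 0.944901 × 0.992339 = 0.9367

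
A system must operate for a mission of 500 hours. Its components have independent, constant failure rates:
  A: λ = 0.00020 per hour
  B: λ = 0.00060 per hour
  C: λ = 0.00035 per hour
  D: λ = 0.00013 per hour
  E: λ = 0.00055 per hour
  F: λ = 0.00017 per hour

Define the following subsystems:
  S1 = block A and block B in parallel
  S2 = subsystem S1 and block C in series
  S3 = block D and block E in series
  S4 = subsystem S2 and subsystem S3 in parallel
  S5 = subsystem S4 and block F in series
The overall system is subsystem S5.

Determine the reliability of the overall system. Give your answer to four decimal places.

0.8705

R(A) = exp(−0.00020 × 500) = 0.904837
R(B) = exp(−0.00060 × 500) = 0.740818
R(C) = exp(−0.00035 × 500) = 0.839457
R(D) = exp(−0.00013 × 500) = 0.937067
R(E) = exp(−0.00055 × 500) = 0.759572
R(F) = exp(−0.00017 × 500) = 0.918512
Parallel (A and B): 1 − (1 − 0.904837)(1 − 0.740818) = 0.975335
Series ([0.975335] and C): 0.975335 × 0.839457 = 0.818752
Series (D and E): 0.937067 × 0.759572 = 0.711770
Parallel ([0.818752] and [0.711770]): 1 − (1 − 0.818752)(1 − 0.711770) = 0.947759
Series ([0.947759] and F): 0.947759 × 0.918512 = 0.8705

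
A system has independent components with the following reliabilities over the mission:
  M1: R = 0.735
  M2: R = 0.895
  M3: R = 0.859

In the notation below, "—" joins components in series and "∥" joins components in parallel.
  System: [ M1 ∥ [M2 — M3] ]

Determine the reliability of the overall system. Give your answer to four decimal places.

0.9387

Series (M2 and M3): 0.895000 × 0.859000 = 0.768805
Parallel (M1 and [0.768805]): 1 − (1 − 0.735000)(1 − 0.768805) = 0.9387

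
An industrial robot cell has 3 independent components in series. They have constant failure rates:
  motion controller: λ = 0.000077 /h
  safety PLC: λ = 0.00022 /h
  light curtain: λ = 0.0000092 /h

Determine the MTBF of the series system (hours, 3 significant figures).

Series of exponential components: λ_sys = Σ λ_i
λ_sys = 0.000077 + 0.00022 + 0.0000092 = 3.0620e-04 /h
MTBF = 1 / λ_sys = 3270 h

3270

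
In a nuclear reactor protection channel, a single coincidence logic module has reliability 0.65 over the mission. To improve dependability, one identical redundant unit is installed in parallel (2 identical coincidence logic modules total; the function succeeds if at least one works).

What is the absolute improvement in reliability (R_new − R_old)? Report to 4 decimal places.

R_before = 0.65
R_after = 1 − (1 − 0.65)^2 = 0.8775
ΔR = 0.8775 − 0.65 = 0.2275

0.2275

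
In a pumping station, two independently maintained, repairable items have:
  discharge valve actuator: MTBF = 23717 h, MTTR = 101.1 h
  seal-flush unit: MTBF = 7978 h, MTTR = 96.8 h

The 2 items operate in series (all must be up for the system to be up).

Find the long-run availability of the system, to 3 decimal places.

A(discharge valve actuator) = MTBF/(MTBF+MTTR) = 23717/(23717+101.1) = 0.995755
A(seal-flush unit) = MTBF/(MTBF+MTTR) = 7978/(7978+96.8) = 0.988012
Series availability: 0.995755 × 0.988012 = 0.984

0.984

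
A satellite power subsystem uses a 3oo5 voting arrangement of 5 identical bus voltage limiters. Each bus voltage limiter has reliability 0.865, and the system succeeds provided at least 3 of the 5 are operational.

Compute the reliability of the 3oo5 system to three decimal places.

R = Σ_{i=3}^{5} C(5,i) p^i (1−p)^{5−i} with p = 0.865
C(5,3)·0.865^3·0.135^2 = 0.11795
C(5,4)·0.865^4·0.135^1 = 0.37789
C(5,5)·0.865^5·0.135^0 = 0.48426
Sum = 0.980

0.980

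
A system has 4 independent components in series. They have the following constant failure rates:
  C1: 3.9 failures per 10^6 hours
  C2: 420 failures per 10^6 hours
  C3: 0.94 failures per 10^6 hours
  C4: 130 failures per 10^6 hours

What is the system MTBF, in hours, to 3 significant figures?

Series of exponential components: λ_sys = Σ λ_i
λ_sys = 0.0000039 + 0.00042 + 0.00000094 + 0.00013 = 5.5484e-04 /h
MTBF = 1 / λ_sys = 1800 h

1800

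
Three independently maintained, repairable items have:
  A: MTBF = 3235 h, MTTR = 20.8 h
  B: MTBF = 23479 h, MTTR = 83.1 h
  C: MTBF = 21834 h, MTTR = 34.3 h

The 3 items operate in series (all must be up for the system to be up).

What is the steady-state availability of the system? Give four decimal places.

A(A) = MTBF/(MTBF+MTTR) = 3235/(3235+20.8) = 0.993611
A(B) = MTBF/(MTBF+MTTR) = 23479/(23479+83.1) = 0.996473
A(C) = MTBF/(MTBF+MTTR) = 21834/(21834+34.3) = 0.998432
Series availability: 0.993611 × 0.996473 × 0.998432 = 0.9886

0.9886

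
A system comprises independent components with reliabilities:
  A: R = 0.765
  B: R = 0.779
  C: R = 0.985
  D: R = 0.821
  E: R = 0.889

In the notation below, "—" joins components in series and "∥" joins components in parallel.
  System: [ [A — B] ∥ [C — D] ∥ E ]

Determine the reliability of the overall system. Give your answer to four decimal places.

0.9914

Series (A and B): 0.765000 × 0.779000 = 0.595935
Series (C and D): 0.985000 × 0.821000 = 0.808685
Parallel ([0.595935], [0.808685], and E): 1 − (1 − 0.595935)(1 − 0.808685)(1 − 0.889000) = 0.9914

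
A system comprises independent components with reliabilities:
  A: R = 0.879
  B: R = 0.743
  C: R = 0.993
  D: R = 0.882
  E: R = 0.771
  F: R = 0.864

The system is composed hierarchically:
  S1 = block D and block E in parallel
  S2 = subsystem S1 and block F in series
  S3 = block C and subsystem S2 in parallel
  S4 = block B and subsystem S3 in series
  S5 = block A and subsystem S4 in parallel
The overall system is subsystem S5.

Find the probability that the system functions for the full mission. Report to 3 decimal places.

0.969

Parallel (D and E): 1 − (1 − 0.88200)(1 − 0.77100) = 0.97298
Series ([0.97298] and F): 0.97298 × 0.86400 = 0.84065
Parallel (C and [0.84065]): 1 − (1 − 0.99300)(1 − 0.84065) = 0.99888
Series (B and [0.99888]): 0.74300 × 0.99888 = 0.74217
Parallel (A and [0.74217]): 1 − (1 − 0.87900)(1 − 0.74217) = 0.969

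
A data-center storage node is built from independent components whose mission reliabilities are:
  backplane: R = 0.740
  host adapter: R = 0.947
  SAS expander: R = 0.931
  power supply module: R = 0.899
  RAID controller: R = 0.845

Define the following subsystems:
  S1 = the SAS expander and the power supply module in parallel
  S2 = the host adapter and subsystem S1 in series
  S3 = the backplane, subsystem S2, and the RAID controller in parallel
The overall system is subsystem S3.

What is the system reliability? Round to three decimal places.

0.998

Parallel (SAS expander and power supply module): 1 − (1 − 0.93100)(1 − 0.89900) = 0.99303
Series (host adapter and [0.99303]): 0.94700 × 0.99303 = 0.94040
Parallel (backplane, [0.94040], and RAID controller): 1 − (1 − 0.74000)(1 − 0.94040)(1 − 0.84500) = 0.998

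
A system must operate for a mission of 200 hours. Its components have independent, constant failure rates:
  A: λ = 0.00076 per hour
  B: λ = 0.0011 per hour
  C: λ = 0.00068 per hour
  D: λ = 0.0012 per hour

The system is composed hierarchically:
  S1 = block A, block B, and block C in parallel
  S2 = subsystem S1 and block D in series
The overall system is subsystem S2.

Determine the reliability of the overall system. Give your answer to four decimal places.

R(A) = exp(−0.00076 × 200) = 0.858988
R(B) = exp(−0.0011 × 200) = 0.802519
R(C) = exp(−0.00068 × 200) = 0.872843
R(D) = exp(−0.0012 × 200) = 0.786628
Parallel (A, B, and C): 1 − (1 − 0.858988)(1 − 0.802519)(1 − 0.872843) = 0.996459
Series ([0.996459] and D): 0.996459 × 0.786628 = 0.7838

0.7838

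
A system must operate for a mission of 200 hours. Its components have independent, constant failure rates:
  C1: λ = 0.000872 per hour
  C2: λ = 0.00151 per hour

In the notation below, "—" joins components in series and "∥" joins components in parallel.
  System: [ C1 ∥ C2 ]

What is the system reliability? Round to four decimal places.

R(C1) = exp(−0.000872 × 200) = 0.839961
R(C2) = exp(−0.00151 × 200) = 0.739338
Parallel (C1 and C2): 1 − (1 − 0.839961)(1 − 0.739338) = 0.9583

0.9583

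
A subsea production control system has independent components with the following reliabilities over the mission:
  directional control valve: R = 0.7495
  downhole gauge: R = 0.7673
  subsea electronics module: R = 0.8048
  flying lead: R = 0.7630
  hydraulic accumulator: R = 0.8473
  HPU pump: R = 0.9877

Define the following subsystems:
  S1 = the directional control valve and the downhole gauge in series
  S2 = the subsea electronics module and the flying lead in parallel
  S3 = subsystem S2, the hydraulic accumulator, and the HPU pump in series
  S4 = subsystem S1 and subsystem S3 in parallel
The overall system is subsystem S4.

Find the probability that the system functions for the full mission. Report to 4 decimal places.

0.9142

Series (directional control valve and downhole gauge): 0.749500 × 0.767300 = 0.575091
Parallel (subsea electronics module and flying lead): 1 − (1 − 0.804800)(1 − 0.763000) = 0.953738
Series ([0.953738], hydraulic accumulator, and HPU pump): 0.953738 × 0.847300 × 0.987700 = 0.798163
Parallel ([0.575091] and [0.798163]): 1 − (1 − 0.575091)(1 − 0.798163) = 0.9142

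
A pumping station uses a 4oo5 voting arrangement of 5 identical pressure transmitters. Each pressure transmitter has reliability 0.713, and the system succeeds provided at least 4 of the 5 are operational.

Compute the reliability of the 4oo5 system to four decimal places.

0.5551

R = Σ_{i=4}^{5} C(5,i) p^i (1−p)^{5−i} with p = 0.713
C(5,4)·0.713^4·0.287^1 = 0.370860
C(5,5)·0.713^5·0.287^0 = 0.184267
Sum = 0.5551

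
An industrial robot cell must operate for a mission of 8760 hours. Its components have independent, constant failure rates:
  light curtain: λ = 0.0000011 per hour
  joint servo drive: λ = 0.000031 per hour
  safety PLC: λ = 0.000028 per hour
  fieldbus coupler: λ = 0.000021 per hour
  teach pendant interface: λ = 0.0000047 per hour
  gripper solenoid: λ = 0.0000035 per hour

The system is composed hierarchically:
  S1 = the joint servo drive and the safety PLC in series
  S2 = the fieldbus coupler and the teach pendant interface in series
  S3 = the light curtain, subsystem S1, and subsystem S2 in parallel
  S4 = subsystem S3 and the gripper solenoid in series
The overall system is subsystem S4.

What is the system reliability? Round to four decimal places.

0.9690

R(light curtain) = exp(−0.0000011 × 8760) = 0.990410
R(joint servo drive) = exp(−0.000031 × 8760) = 0.762190
R(safety PLC) = exp(−0.000028 × 8760) = 0.782485
R(fieldbus coupler) = exp(−0.000021 × 8760) = 0.831969
R(teach pendant interface) = exp(−0.0000047 × 8760) = 0.959664
R(gripper solenoid) = exp(−0.0000035 × 8760) = 0.969805
Series (joint servo drive and safety PLC): 0.762190 × 0.782485 = 0.596402
Series (fieldbus coupler and teach pendant interface): 0.831969 × 0.959664 = 0.798411
Parallel (light curtain, [0.596402], and [0.798411]): 1 − (1 − 0.990410)(1 − 0.596402)(1 − 0.798411) = 0.999220
Series ([0.999220] and gripper solenoid): 0.999220 × 0.969805 = 0.9690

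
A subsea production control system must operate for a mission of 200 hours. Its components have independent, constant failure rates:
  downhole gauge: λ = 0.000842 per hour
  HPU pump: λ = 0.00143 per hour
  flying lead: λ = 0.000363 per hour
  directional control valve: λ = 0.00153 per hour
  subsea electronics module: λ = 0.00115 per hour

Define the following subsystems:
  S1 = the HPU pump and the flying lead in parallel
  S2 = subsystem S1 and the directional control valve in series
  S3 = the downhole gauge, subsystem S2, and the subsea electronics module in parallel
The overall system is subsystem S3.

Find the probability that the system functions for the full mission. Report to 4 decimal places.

R(downhole gauge) = exp(−0.000842 × 200) = 0.845016
R(HPU pump) = exp(−0.00143 × 200) = 0.751263
R(flying lead) = exp(−0.000363 × 200) = 0.929973
R(directional control valve) = exp(−0.00153 × 200) = 0.736387
R(subsea electronics module) = exp(−0.00115 × 200) = 0.794534
Parallel (HPU pump and flying lead): 1 − (1 − 0.751263)(1 − 0.929973) = 0.982582
Series ([0.982582] and directional control valve): 0.982582 × 0.736387 = 0.723561
Parallel (downhole gauge, [0.723561], and subsea electronics module): 1 − (1 − 0.845016)(1 − 0.723561)(1 − 0.794534) = 0.9912

0.9912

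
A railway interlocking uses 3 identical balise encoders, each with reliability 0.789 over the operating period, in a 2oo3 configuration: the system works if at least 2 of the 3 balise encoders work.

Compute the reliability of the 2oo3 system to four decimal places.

0.8852

R = Σ_{i=2}^{3} C(3,i) p^i (1−p)^{3−i} with p = 0.789
C(3,2)·0.789^2·0.211^1 = 0.394056
C(3,3)·0.789^3·0.211^0 = 0.491169
Sum = 0.8852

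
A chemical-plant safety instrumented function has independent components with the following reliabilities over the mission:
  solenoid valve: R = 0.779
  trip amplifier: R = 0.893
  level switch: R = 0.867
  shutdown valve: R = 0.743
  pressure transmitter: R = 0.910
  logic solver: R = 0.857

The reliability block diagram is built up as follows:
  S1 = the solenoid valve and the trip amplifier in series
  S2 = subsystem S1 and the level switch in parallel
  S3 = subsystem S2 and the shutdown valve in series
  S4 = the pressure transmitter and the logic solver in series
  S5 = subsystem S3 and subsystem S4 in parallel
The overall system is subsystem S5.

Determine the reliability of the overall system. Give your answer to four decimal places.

0.9368

Series (solenoid valve and trip amplifier): 0.779000 × 0.893000 = 0.695647
Parallel ([0.695647] and level switch): 1 − (1 − 0.695647)(1 − 0.867000) = 0.959521
Series ([0.959521] and shutdown valve): 0.959521 × 0.743000 = 0.712924
Series (pressure transmitter and logic solver): 0.910000 × 0.857000 = 0.779870
Parallel ([0.712924] and [0.779870]): 1 − (1 − 0.712924)(1 − 0.779870) = 0.9368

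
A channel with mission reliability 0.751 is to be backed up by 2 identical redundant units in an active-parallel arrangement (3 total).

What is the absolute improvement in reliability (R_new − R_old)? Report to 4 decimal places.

0.2336

R_before = 0.751
R_after = 1 − (1 − 0.751)^3 = 0.9846
ΔR = 0.9846 − 0.751 = 0.2336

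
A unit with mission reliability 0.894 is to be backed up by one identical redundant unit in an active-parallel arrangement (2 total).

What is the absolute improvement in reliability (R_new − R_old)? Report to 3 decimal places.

R_before = 0.894
R_after = 1 − (1 − 0.894)^2 = 0.989
ΔR = 0.989 − 0.894 = 0.095

0.095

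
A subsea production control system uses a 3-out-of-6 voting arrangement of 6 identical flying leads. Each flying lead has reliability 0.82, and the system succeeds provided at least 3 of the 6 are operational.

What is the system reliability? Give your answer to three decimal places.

R = Σ_{i=3}^{6} C(6,i) p^i (1−p)^{6−i} with p = 0.82
C(6,3)·0.82^3·0.18^3 = 0.06431
C(6,4)·0.82^4·0.18^2 = 0.21973
C(6,5)·0.82^5·0.18^1 = 0.40040
C(6,6)·0.82^6·0.18^0 = 0.30401
Sum = 0.988

0.988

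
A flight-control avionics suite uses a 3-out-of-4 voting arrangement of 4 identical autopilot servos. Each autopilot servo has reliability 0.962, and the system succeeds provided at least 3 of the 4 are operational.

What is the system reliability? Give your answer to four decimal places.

0.9918

R = Σ_{i=3}^{4} C(4,i) p^i (1−p)^{4−i} with p = 0.962
C(4,3)·0.962^3·0.038^1 = 0.135322
C(4,4)·0.962^4·0.038^0 = 0.856447
Sum = 0.9918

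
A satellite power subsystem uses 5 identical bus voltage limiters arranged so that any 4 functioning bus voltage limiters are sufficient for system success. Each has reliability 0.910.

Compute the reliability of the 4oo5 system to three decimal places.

R = Σ_{i=4}^{5} C(5,i) p^i (1−p)^{5−i} with p = 0.910
C(5,4)·0.910^4·0.090^1 = 0.30859
C(5,5)·0.910^5·0.090^0 = 0.62403
Sum = 0.933

0.933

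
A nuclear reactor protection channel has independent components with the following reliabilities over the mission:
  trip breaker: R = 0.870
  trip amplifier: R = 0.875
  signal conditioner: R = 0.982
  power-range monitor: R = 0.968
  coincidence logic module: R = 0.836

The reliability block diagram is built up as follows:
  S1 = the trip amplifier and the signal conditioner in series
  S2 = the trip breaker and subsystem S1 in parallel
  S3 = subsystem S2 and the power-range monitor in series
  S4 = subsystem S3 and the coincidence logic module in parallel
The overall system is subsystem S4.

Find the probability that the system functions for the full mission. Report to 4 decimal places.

Series (trip amplifier and signal conditioner): 0.875000 × 0.982000 = 0.859250
Parallel (trip breaker and [0.859250]): 1 − (1 − 0.870000)(1 − 0.859250) = 0.981703
Series ([0.981703] and power-range monitor): 0.981703 × 0.968000 = 0.950289
Parallel ([0.950289] and coincidence logic module): 1 − (1 − 0.950289)(1 − 0.836000) = 0.9918

0.9918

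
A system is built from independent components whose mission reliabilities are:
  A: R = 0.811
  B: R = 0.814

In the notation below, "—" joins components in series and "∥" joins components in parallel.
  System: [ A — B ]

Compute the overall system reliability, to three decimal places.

0.660

Series (A and B): 0.81100 × 0.81400 = 0.660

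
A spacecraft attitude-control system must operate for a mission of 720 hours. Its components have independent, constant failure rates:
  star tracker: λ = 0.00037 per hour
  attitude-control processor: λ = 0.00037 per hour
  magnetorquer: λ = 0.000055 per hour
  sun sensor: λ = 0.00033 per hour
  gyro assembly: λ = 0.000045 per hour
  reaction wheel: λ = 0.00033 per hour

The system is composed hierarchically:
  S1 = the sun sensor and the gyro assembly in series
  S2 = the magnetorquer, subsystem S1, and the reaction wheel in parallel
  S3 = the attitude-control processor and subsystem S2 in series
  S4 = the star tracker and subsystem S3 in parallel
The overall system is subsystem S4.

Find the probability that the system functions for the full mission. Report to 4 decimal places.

R(star tracker) = exp(−0.00037 × 720) = 0.766133
R(attitude-control processor) = exp(−0.00037 × 720) = 0.766133
R(magnetorquer) = exp(−0.000055 × 720) = 0.961174
R(sun sensor) = exp(−0.00033 × 720) = 0.788518
R(gyro assembly) = exp(−0.000045 × 720) = 0.968119
R(reaction wheel) = exp(−0.00033 × 720) = 0.788518
Series (sun sensor and gyro assembly): 0.788518 × 0.968119 = 0.763379
Parallel (magnetorquer, [0.763379], and reaction wheel): 1 − (1 − 0.961174)(1 − 0.763379)(1 − 0.788518) = 0.998057
Series (attitude-control processor and [0.998057]): 0.766133 × 0.998057 = 0.764644
Parallel (star tracker and [0.764644]): 1 − (1 − 0.766133)(1 − 0.764644) = 0.9450

0.9450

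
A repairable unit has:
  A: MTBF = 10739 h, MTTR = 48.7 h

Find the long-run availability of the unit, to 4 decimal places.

0.9955

A(A) = MTBF/(MTBF+MTTR) = 10739/(10739+48.7) = 0.9955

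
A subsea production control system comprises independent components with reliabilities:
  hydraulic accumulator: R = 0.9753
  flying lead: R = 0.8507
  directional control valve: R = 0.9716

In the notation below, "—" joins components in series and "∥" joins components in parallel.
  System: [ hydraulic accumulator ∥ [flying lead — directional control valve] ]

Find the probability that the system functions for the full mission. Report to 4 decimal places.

0.9957

Series (flying lead and directional control valve): 0.850700 × 0.971600 = 0.826540
Parallel (hydraulic accumulator and [0.826540]): 1 − (1 − 0.975300)(1 − 0.826540) = 0.9957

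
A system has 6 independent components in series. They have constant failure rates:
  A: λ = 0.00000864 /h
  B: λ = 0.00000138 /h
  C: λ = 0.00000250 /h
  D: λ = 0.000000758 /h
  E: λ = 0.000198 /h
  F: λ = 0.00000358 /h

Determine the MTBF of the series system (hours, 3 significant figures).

4650

Series of exponential components: λ_sys = Σ λ_i
λ_sys = 0.00000864 + 0.00000138 + 0.00000250 + 0.000000758 + 0.000198 + 0.00000358 = 2.1486e-04 /h
MTBF = 1 / λ_sys = 4650 h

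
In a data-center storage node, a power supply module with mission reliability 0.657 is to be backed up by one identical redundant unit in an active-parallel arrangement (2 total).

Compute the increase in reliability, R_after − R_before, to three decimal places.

R_before = 0.657
R_after = 1 − (1 − 0.657)^2 = 0.882
ΔR = 0.882 − 0.657 = 0.225

0.225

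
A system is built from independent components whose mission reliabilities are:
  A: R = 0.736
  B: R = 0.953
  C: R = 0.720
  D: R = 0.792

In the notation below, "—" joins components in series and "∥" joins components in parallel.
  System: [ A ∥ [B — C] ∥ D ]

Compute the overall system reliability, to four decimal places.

0.9828

Series (B and C): 0.953000 × 0.720000 = 0.686160
Parallel (A, [0.686160], and D): 1 − (1 − 0.736000)(1 − 0.686160)(1 − 0.792000) = 0.9828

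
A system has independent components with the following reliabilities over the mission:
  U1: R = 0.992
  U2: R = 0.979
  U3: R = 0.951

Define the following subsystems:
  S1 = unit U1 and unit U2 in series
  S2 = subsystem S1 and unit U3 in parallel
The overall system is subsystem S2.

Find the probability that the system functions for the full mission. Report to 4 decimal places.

Series (U1 and U2): 0.992000 × 0.979000 = 0.971168
Parallel ([0.971168] and U3): 1 − (1 − 0.971168)(1 − 0.951000) = 0.9986

0.9986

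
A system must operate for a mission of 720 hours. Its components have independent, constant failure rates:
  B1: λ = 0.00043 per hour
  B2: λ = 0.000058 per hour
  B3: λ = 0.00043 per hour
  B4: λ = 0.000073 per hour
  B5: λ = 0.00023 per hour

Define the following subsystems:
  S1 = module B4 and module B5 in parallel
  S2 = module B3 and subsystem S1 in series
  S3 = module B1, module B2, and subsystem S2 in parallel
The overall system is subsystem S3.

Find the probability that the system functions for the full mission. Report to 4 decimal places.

R(B1) = exp(−0.00043 × 720) = 0.733740
R(B2) = exp(−0.000058 × 720) = 0.959100
R(B3) = exp(−0.00043 × 720) = 0.733740
R(B4) = exp(−0.000073 × 720) = 0.948797
R(B5) = exp(−0.00023 × 720) = 0.847385
Parallel (B4 and B5): 1 − (1 − 0.948797)(1 − 0.847385) = 0.992186
Series (B3 and [0.992186]): 0.733740 × 0.992186 = 0.728007
Parallel (B1, B2, and [0.728007]): 1 − (1 − 0.733740)(1 − 0.959100)(1 − 0.728007) = 0.9970

0.9970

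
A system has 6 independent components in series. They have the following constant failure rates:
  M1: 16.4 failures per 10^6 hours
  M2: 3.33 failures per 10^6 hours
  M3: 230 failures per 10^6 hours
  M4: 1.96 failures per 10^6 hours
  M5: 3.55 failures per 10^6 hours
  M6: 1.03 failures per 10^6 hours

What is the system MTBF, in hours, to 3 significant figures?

Series of exponential components: λ_sys = Σ λ_i
λ_sys = 0.0000164 + 0.00000333 + 0.000230 + 0.00000196 + 0.00000355 + 0.00000103 = 2.5627e-04 /h
MTBF = 1 / λ_sys = 3900 h

3900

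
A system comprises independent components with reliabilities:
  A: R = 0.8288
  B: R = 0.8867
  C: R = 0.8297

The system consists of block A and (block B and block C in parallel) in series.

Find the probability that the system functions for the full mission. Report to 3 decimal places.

Parallel (B and C): 1 − (1 − 0.88670)(1 − 0.82970) = 0.98071
Series (A and [0.98071]): 0.82880 × 0.98071 = 0.813

0.813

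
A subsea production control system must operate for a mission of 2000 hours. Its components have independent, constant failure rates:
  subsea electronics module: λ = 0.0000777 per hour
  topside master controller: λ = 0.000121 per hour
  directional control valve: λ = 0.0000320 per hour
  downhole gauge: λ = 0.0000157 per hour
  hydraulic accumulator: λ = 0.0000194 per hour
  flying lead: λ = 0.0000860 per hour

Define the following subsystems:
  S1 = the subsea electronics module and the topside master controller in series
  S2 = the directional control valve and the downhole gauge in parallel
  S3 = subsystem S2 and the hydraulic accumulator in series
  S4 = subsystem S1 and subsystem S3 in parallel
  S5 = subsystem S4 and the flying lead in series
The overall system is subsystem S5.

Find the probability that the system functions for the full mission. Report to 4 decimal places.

R(subsea electronics module) = exp(−0.0000777 × 2000) = 0.856073
R(topside master controller) = exp(−0.000121 × 2000) = 0.785056
R(directional control valve) = exp(−0.0000320 × 2000) = 0.938005
R(downhole gauge) = exp(−0.0000157 × 2000) = 0.969088
R(hydraulic accumulator) = exp(−0.0000194 × 2000) = 0.961943
R(flying lead) = exp(−0.0000860 × 2000) = 0.841979
Series (subsea electronics module and topside master controller): 0.856073 × 0.785056 = 0.672065
Parallel (directional control valve and downhole gauge): 1 − (1 − 0.938005)(1 − 0.969088) = 0.998084
Series ([0.998084] and hydraulic accumulator): 0.998084 × 0.961943 = 0.960100
Parallel ([0.672065] and [0.960100]): 1 − (1 − 0.672065)(1 − 0.960100) = 0.986915
Series ([0.986915] and flying lead): 0.986915 × 0.841979 = 0.8310

0.8310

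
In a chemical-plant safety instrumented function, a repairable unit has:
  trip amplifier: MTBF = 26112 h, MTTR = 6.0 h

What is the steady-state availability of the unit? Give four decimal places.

0.9998

A(trip amplifier) = MTBF/(MTBF+MTTR) = 26112/(26112+6.0) = 0.9998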